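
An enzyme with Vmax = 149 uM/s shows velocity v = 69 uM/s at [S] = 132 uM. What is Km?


Km = [S] * (Vmax - v) / v
Km = 132 * (149 - 69) / 69
Km = 153.0435 uM

153.0435 uM


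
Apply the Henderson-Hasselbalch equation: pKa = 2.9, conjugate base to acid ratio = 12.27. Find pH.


pH = pKa + log10([A-]/[HA])
pH = 2.9 + log10(12.27)
pH = 3.9888

3.9888


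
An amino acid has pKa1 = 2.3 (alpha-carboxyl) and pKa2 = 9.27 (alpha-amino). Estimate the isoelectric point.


pI = (pKa1 + pKa2) / 2
pI = (2.3 + 9.27) / 2
pI = 5.785

5.785


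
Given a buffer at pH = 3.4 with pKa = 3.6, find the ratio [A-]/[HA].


[A-]/[HA] = 10^(pH - pKa)
= 10^(3.4 - 3.6)
= 0.631

0.631


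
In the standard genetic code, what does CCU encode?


Standard genetic code lookup.
Codon CCU -> Pro

Pro


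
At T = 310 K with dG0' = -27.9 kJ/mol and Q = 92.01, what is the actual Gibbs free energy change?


dG = dG0' + RT * ln(Q) / 1000
dG = -27.9 + 8.314 * 310 * ln(92.01) / 1000
dG = -16.2455 kJ/mol

-16.2455 kJ/mol


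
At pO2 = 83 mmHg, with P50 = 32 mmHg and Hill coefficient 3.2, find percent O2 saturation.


Y = pO2^n / (P50^n + pO2^n)
Y = 83^3.2 / (32^3.2 + 83^3.2)
Y = 95.48%

95.48%


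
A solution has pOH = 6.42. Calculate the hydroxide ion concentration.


[OH-] = 10^(-pOH)
[OH-] = 10^(-6.42)
[OH-] = 3.802e-07 M

3.802e-07 M


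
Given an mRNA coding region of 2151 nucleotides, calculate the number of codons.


codons = nucleotides / 3
codons = 2151 / 3 = 717

717


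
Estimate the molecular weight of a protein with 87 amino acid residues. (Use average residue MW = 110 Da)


MW = n_residues * 110 Da
MW = 87 * 110
MW = 9570 Da

9570 Da


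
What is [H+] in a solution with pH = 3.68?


[H+] = 10^(-pH)
[H+] = 10^(-3.68)
[H+] = 2.089e-04 M

2.089e-04 M


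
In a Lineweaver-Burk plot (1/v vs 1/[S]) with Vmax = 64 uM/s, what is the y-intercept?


y-intercept = 1/Vmax
= 1/64
= 0.0156 s/uM

0.0156 s/uM


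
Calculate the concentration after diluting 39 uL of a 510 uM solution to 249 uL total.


C2 = C1 * V1 / V2
C2 = 510 * 39 / 249
C2 = 79.8795 uM

79.8795 uM


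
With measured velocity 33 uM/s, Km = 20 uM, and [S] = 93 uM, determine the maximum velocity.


Vmax = v * (Km + [S]) / [S]
Vmax = 33 * (20 + 93) / 93
Vmax = 40.0968 uM/s

40.0968 uM/s


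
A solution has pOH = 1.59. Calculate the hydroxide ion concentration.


[OH-] = 10^(-pOH)
[OH-] = 10^(-1.59)
[OH-] = 0.0257 M

0.0257 M


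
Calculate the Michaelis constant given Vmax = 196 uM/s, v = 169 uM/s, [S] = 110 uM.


Km = [S] * (Vmax - v) / v
Km = 110 * (196 - 169) / 169
Km = 17.574 uM

17.574 uM


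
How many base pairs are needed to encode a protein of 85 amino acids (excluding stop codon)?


Each amino acid = 1 codon = 3 bp
bp = 85 * 3 = 255 bp

255 bp


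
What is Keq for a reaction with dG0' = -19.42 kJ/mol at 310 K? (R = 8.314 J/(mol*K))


Keq = exp(-dG0 * 1000 / (R * T))
Keq = exp(-(-19.42) * 1000 / (8.314 * 310))
Keq = 1872.2577

1872.2577


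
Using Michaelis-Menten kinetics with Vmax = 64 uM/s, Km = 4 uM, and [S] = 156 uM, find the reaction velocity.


v = Vmax * [S] / (Km + [S])
v = 64 * 156 / (4 + 156)
v = 62.4 uM/s

62.4 uM/s


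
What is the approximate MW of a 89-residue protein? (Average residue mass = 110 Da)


MW = n_residues * 110 Da
MW = 89 * 110
MW = 9790 Da

9790 Da


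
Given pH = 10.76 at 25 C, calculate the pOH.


pOH = 14 - pH
pOH = 14 - 10.76
pOH = 3.24

3.24


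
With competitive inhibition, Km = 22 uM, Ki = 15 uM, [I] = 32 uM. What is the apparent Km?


Km_app = Km * (1 + [I]/Ki)
Km_app = 22 * (1 + 32/15)
Km_app = 68.9333 uM

68.9333 uM


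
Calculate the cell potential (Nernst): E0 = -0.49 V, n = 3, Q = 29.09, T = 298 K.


E = E0 - (RT/nF) * ln(Q)
E = -0.49 - (8.314 * 298 / (3 * 96485)) * ln(29.09)
E = -0.5188 V

-0.5188 V


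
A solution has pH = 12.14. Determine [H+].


[H+] = 10^(-pH)
[H+] = 10^(-12.14)
[H+] = 7.244e-13 M

7.244e-13 M


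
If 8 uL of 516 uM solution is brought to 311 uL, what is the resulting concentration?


C2 = C1 * V1 / V2
C2 = 516 * 8 / 311
C2 = 13.2733 uM

13.2733 uM


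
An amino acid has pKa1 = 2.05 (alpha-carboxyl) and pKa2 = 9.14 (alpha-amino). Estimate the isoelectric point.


pI = (pKa1 + pKa2) / 2
pI = (2.05 + 9.14) / 2
pI = 5.595

5.595


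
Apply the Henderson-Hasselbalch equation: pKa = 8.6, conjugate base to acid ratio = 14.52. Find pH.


pH = pKa + log10([A-]/[HA])
pH = 8.6 + log10(14.52)
pH = 9.762

9.762


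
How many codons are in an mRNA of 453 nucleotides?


codons = nucleotides / 3
codons = 453 / 3 = 151

151


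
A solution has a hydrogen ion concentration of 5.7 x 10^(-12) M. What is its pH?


pH = -log10([H+])
pH = -log10(5.7 x 10^(-12))
pH = 11.2441

11.2441


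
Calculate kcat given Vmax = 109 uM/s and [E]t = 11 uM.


kcat = Vmax / [E]t
kcat = 109 / 11
kcat = 9.9091 s^-1

9.9091 s^-1


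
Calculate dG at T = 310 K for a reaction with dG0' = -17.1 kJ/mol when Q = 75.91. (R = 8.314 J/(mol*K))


dG = dG0' + RT * ln(Q) / 1000
dG = -17.1 + 8.314 * 310 * ln(75.91) / 1000
dG = -5.9413 kJ/mol

-5.9413 kJ/mol


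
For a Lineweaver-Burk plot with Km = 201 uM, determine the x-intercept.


x-intercept = -1/Km
= -1/201
= -0.005 1/uM

-0.005 1/uM


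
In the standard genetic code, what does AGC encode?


Standard genetic code lookup.
Codon AGC -> Ser

Ser


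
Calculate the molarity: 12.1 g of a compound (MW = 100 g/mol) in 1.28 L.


C = (mass / MW) / volume
C = (12.1 / 100) / 1.28
C = 0.0945 M

0.0945 M


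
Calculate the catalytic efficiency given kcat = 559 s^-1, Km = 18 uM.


Catalytic efficiency = kcat / Km
= 559 / 18
= 31.0556 uM^-1*s^-1

31.0556 uM^-1*s^-1


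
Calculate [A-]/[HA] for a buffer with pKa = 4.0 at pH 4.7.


[A-]/[HA] = 10^(pH - pKa)
= 10^(4.7 - 4.0)
= 5.0119

5.0119


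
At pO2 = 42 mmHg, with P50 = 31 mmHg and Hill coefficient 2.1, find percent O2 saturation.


Y = pO2^n / (P50^n + pO2^n)
Y = 42^2.1 / (31^2.1 + 42^2.1)
Y = 65.42%

65.42%


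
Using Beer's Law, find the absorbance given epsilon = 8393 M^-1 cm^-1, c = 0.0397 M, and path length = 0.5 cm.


A = epsilon * c * l
A = 8393 * 0.0397 * 0.5
A = 166.601

166.601


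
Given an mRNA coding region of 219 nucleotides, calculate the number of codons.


codons = nucleotides / 3
codons = 219 / 3 = 73

73


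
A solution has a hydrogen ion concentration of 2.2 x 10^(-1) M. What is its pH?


pH = -log10([H+])
pH = -log10(2.2 x 10^(-1))
pH = 0.6576

0.6576


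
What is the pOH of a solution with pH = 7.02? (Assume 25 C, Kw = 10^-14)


pOH = 14 - pH
pOH = 14 - 7.02
pOH = 6.98

6.98


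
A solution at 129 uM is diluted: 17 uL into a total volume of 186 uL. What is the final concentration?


C2 = C1 * V1 / V2
C2 = 129 * 17 / 186
C2 = 11.7903 uM

11.7903 uM


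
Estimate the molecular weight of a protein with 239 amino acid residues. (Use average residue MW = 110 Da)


MW = n_residues * 110 Da
MW = 239 * 110
MW = 26290 Da

26290 Da


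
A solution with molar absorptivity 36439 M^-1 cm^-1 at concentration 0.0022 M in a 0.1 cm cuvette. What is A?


A = epsilon * c * l
A = 36439 * 0.0022 * 0.1
A = 8.0166

8.0166


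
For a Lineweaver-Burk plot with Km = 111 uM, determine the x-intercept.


x-intercept = -1/Km
= -1/111
= -0.009 1/uM

-0.009 1/uM


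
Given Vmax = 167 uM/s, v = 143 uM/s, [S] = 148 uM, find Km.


Km = [S] * (Vmax - v) / v
Km = 148 * (167 - 143) / 143
Km = 24.8392 uM

24.8392 uM


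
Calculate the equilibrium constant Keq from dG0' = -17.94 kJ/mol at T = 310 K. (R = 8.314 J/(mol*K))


Keq = exp(-dG0 * 1000 / (R * T))
Keq = exp(-(-17.94) * 1000 / (8.314 * 310))
Keq = 1054.3343

1054.3343


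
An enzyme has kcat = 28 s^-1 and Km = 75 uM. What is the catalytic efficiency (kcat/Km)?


Catalytic efficiency = kcat / Km
= 28 / 75
= 0.3733 uM^-1*s^-1

0.3733 uM^-1*s^-1


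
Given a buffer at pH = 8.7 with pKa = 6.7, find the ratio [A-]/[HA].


[A-]/[HA] = 10^(pH - pKa)
= 10^(8.7 - 6.7)
= 100.0

100.0


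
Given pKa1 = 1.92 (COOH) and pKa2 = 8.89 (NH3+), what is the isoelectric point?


pI = (pKa1 + pKa2) / 2
pI = (1.92 + 8.89) / 2
pI = 5.405

5.405


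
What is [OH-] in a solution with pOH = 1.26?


[OH-] = 10^(-pOH)
[OH-] = 10^(-1.26)
[OH-] = 0.055 M

0.055 M


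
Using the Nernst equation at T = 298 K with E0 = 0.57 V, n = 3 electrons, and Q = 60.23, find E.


E = E0 - (RT/nF) * ln(Q)
E = 0.57 - (8.314 * 298 / (3 * 96485)) * ln(60.23)
E = 0.5349 V

0.5349 V


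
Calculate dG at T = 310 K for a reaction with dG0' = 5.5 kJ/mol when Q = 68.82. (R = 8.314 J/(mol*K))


dG = dG0' + RT * ln(Q) / 1000
dG = 5.5 + 8.314 * 310 * ln(68.82) / 1000
dG = 16.406 kJ/mol

16.406 kJ/mol


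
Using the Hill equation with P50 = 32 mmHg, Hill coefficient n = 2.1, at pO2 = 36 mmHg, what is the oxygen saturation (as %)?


Y = pO2^n / (P50^n + pO2^n)
Y = 36^2.1 / (32^2.1 + 36^2.1)
Y = 56.15%

56.15%


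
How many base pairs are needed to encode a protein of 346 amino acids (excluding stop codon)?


Each amino acid = 1 codon = 3 bp
bp = 346 * 3 = 1038 bp

1038 bp


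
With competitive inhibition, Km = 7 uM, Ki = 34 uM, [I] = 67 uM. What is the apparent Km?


Km_app = Km * (1 + [I]/Ki)
Km_app = 7 * (1 + 67/34)
Km_app = 20.7941 uM

20.7941 uM


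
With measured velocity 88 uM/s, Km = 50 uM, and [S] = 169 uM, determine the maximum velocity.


Vmax = v * (Km + [S]) / [S]
Vmax = 88 * (50 + 169) / 169
Vmax = 114.0355 uM/s

114.0355 uM/s


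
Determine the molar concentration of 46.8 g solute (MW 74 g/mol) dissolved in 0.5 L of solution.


C = (mass / MW) / volume
C = (46.8 / 74) / 0.5
C = 1.2649 M

1.2649 M


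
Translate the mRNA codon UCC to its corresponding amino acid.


Standard genetic code lookup.
Codon UCC -> Ser

Ser


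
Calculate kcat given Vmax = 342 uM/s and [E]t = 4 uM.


kcat = Vmax / [E]t
kcat = 342 / 4
kcat = 85.5 s^-1

85.5 s^-1


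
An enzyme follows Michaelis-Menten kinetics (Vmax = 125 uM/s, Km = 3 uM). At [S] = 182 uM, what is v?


v = Vmax * [S] / (Km + [S])
v = 125 * 182 / (3 + 182)
v = 122.973 uM/s

122.973 uM/s


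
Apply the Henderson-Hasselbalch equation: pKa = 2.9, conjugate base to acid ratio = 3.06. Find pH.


pH = pKa + log10([A-]/[HA])
pH = 2.9 + log10(3.06)
pH = 3.3857

3.3857


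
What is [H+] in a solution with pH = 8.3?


[H+] = 10^(-pH)
[H+] = 10^(-8.3)
[H+] = 5.012e-09 M

5.012e-09 M


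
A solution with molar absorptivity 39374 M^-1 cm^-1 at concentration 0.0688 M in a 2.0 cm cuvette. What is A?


A = epsilon * c * l
A = 39374 * 0.0688 * 2.0
A = 5417.8624

5417.8624


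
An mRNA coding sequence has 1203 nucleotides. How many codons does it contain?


codons = nucleotides / 3
codons = 1203 / 3 = 401

401


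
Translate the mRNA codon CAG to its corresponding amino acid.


Standard genetic code lookup.
Codon CAG -> Gln

Gln


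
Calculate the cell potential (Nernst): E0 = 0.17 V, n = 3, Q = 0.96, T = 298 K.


E = E0 - (RT/nF) * ln(Q)
E = 0.17 - (8.314 * 298 / (3 * 96485)) * ln(0.96)
E = 0.1703 V

0.1703 V


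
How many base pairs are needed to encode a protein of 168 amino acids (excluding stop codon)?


Each amino acid = 1 codon = 3 bp
bp = 168 * 3 = 504 bp

504 bp


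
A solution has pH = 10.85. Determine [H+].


[H+] = 10^(-pH)
[H+] = 10^(-10.85)
[H+] = 1.413e-11 M

1.413e-11 M


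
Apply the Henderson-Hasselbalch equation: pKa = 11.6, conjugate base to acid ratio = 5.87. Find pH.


pH = pKa + log10([A-]/[HA])
pH = 11.6 + log10(5.87)
pH = 12.3686

12.3686


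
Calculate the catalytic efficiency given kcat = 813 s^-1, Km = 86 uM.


Catalytic efficiency = kcat / Km
= 813 / 86
= 9.4535 uM^-1*s^-1

9.4535 uM^-1*s^-1


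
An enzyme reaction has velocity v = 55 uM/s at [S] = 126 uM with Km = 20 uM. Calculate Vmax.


Vmax = v * (Km + [S]) / [S]
Vmax = 55 * (20 + 126) / 126
Vmax = 63.7302 uM/s

63.7302 uM/s


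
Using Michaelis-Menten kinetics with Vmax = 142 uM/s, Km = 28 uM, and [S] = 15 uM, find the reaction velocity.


v = Vmax * [S] / (Km + [S])
v = 142 * 15 / (28 + 15)
v = 49.5349 uM/s

49.5349 uM/s


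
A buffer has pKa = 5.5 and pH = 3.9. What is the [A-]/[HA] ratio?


[A-]/[HA] = 10^(pH - pKa)
= 10^(3.9 - 5.5)
= 0.0251

0.0251


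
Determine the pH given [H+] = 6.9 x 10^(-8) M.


pH = -log10([H+])
pH = -log10(6.9 x 10^(-8))
pH = 7.1612

7.1612


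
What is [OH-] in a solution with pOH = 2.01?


[OH-] = 10^(-pOH)
[OH-] = 10^(-2.01)
[OH-] = 0.0098 M

0.0098 M


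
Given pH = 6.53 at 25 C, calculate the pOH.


pOH = 14 - pH
pOH = 14 - 6.53
pOH = 7.47

7.47


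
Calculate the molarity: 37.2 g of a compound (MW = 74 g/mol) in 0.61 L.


C = (mass / MW) / volume
C = (37.2 / 74) / 0.61
C = 0.8241 M

0.8241 M


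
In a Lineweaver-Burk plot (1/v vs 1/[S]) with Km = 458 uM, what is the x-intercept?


x-intercept = -1/Km
= -1/458
= -0.0022 1/uM

-0.0022 1/uM


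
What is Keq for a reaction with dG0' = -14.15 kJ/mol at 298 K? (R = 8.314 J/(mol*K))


Keq = exp(-dG0 * 1000 / (R * T))
Keq = exp(-(-14.15) * 1000 / (8.314 * 298))
Keq = 302.2446

302.2446


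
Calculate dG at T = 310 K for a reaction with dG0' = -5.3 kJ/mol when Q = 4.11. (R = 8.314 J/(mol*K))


dG = dG0' + RT * ln(Q) / 1000
dG = -5.3 + 8.314 * 310 * ln(4.11) / 1000
dG = -1.6571 kJ/mol

-1.6571 kJ/mol


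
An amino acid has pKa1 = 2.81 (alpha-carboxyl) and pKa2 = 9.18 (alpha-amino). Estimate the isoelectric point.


pI = (pKa1 + pKa2) / 2
pI = (2.81 + 9.18) / 2
pI = 5.995

5.995


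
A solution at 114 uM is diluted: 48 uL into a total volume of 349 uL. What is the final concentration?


C2 = C1 * V1 / V2
C2 = 114 * 48 / 349
C2 = 15.6791 uM

15.6791 uM


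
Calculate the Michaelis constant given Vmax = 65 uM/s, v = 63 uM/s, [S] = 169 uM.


Km = [S] * (Vmax - v) / v
Km = 169 * (65 - 63) / 63
Km = 5.3651 uM

5.3651 uM


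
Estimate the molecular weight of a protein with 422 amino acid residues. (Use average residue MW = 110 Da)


MW = n_residues * 110 Da
MW = 422 * 110
MW = 46420 Da

46420 Da


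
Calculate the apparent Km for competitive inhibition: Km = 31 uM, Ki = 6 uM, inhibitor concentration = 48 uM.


Km_app = Km * (1 + [I]/Ki)
Km_app = 31 * (1 + 48/6)
Km_app = 279.0 uM

279.0 uM


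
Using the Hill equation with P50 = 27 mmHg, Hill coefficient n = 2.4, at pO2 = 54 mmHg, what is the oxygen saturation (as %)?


Y = pO2^n / (P50^n + pO2^n)
Y = 54^2.4 / (27^2.4 + 54^2.4)
Y = 84.07%

84.07%


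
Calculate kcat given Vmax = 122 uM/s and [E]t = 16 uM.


kcat = Vmax / [E]t
kcat = 122 / 16
kcat = 7.625 s^-1

7.625 s^-1


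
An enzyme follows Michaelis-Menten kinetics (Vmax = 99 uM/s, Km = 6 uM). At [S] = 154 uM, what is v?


v = Vmax * [S] / (Km + [S])
v = 99 * 154 / (6 + 154)
v = 95.2875 uM/s

95.2875 uM/s


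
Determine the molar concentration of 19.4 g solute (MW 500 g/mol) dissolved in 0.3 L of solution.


C = (mass / MW) / volume
C = (19.4 / 500) / 0.3
C = 0.1293 M

0.1293 M


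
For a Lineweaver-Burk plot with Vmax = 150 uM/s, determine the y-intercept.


y-intercept = 1/Vmax
= 1/150
= 0.0067 s/uM

0.0067 s/uM


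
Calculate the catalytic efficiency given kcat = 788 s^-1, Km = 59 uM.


Catalytic efficiency = kcat / Km
= 788 / 59
= 13.3559 uM^-1*s^-1

13.3559 uM^-1*s^-1


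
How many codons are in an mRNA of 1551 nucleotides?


codons = nucleotides / 3
codons = 1551 / 3 = 517

517


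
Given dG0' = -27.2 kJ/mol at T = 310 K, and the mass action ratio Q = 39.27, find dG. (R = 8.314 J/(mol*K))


dG = dG0' + RT * ln(Q) / 1000
dG = -27.2 + 8.314 * 310 * ln(39.27) / 1000
dG = -17.74 kJ/mol

-17.74 kJ/mol


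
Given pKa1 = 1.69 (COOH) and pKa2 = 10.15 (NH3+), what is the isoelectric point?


pI = (pKa1 + pKa2) / 2
pI = (1.69 + 10.15) / 2
pI = 5.92

5.92


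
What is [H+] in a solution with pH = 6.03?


[H+] = 10^(-pH)
[H+] = 10^(-6.03)
[H+] = 9.333e-07 M

9.333e-07 M


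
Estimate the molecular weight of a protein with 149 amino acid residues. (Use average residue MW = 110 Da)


MW = n_residues * 110 Da
MW = 149 * 110
MW = 16390 Da

16390 Da


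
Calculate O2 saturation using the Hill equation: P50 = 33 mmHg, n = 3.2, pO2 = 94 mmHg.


Y = pO2^n / (P50^n + pO2^n)
Y = 94^3.2 / (33^3.2 + 94^3.2)
Y = 96.61%

96.61%


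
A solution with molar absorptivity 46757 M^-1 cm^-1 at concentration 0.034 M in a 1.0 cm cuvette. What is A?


A = epsilon * c * l
A = 46757 * 0.034 * 1.0
A = 1589.738

1589.738


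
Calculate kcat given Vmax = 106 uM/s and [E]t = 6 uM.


kcat = Vmax / [E]t
kcat = 106 / 6
kcat = 17.6667 s^-1

17.6667 s^-1


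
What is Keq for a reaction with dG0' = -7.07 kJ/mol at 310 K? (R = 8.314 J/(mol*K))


Keq = exp(-dG0 * 1000 / (R * T))
Keq = exp(-(-7.07) * 1000 / (8.314 * 310))
Keq = 15.5357

15.5357


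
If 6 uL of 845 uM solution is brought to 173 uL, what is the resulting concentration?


C2 = C1 * V1 / V2
C2 = 845 * 6 / 173
C2 = 29.3064 uM

29.3064 uM


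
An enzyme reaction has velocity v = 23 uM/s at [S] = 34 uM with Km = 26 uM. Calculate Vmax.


Vmax = v * (Km + [S]) / [S]
Vmax = 23 * (26 + 34) / 34
Vmax = 40.5882 uM/s

40.5882 uM/s


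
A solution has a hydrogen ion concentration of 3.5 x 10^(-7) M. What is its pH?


pH = -log10([H+])
pH = -log10(3.5 x 10^(-7))
pH = 6.4559

6.4559


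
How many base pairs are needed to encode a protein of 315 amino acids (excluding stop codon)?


Each amino acid = 1 codon = 3 bp
bp = 315 * 3 = 945 bp

945 bp


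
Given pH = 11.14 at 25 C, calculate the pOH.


pOH = 14 - pH
pOH = 14 - 11.14
pOH = 2.86

2.86


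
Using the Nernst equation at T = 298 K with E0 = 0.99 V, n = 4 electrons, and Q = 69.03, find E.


E = E0 - (RT/nF) * ln(Q)
E = 0.99 - (8.314 * 298 / (4 * 96485)) * ln(69.03)
E = 0.9628 V

0.9628 V


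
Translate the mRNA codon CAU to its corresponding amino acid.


Standard genetic code lookup.
Codon CAU -> His

His


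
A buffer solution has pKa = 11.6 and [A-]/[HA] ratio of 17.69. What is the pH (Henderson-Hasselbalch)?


pH = pKa + log10([A-]/[HA])
pH = 11.6 + log10(17.69)
pH = 12.8477

12.8477


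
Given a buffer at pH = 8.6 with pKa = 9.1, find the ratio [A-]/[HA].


[A-]/[HA] = 10^(pH - pKa)
= 10^(8.6 - 9.1)
= 0.3162

0.3162


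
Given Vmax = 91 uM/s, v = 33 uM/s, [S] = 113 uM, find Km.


Km = [S] * (Vmax - v) / v
Km = 113 * (91 - 33) / 33
Km = 198.6061 uM

198.6061 uM


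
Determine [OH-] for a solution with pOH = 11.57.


[OH-] = 10^(-pOH)
[OH-] = 10^(-11.57)
[OH-] = 2.692e-12 M

2.692e-12 M


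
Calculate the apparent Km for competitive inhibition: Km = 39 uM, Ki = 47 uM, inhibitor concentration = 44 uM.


Km_app = Km * (1 + [I]/Ki)
Km_app = 39 * (1 + 44/47)
Km_app = 75.5106 uM

75.5106 uM


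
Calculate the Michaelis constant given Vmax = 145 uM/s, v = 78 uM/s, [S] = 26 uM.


Km = [S] * (Vmax - v) / v
Km = 26 * (145 - 78) / 78
Km = 22.3333 uM

22.3333 uM


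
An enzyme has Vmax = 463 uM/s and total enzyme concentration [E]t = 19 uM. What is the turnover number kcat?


kcat = Vmax / [E]t
kcat = 463 / 19
kcat = 24.3684 s^-1

24.3684 s^-1


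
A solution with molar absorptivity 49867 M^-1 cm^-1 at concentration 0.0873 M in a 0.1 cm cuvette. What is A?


A = epsilon * c * l
A = 49867 * 0.0873 * 0.1
A = 435.3389

435.3389


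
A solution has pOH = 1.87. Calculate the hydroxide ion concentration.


[OH-] = 10^(-pOH)
[OH-] = 10^(-1.87)
[OH-] = 0.0135 M

0.0135 M


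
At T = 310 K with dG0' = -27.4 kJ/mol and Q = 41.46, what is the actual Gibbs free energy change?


dG = dG0' + RT * ln(Q) / 1000
dG = -27.4 + 8.314 * 310 * ln(41.46) / 1000
dG = -17.8001 kJ/mol

-17.8001 kJ/mol


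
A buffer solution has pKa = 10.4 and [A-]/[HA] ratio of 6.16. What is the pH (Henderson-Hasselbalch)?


pH = pKa + log10([A-]/[HA])
pH = 10.4 + log10(6.16)
pH = 11.1896

11.1896


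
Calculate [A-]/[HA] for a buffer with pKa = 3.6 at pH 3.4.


[A-]/[HA] = 10^(pH - pKa)
= 10^(3.4 - 3.6)
= 0.631

0.631


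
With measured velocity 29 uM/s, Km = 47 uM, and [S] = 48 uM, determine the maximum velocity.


Vmax = v * (Km + [S]) / [S]
Vmax = 29 * (47 + 48) / 48
Vmax = 57.3958 uM/s

57.3958 uM/s


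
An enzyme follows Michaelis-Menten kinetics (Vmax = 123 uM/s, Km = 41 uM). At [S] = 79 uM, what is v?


v = Vmax * [S] / (Km + [S])
v = 123 * 79 / (41 + 79)
v = 80.975 uM/s

80.975 uM/s


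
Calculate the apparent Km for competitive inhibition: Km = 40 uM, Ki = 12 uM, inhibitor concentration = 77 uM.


Km_app = Km * (1 + [I]/Ki)
Km_app = 40 * (1 + 77/12)
Km_app = 296.6667 uM

296.6667 uM


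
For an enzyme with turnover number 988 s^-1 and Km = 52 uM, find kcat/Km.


Catalytic efficiency = kcat / Km
= 988 / 52
= 19.0 uM^-1*s^-1

19.0 uM^-1*s^-1


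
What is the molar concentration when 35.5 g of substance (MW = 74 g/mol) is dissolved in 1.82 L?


C = (mass / MW) / volume
C = (35.5 / 74) / 1.82
C = 0.2636 M

0.2636 M


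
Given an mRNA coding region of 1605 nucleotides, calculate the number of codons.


codons = nucleotides / 3
codons = 1605 / 3 = 535

535


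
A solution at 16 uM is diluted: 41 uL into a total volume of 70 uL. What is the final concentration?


C2 = C1 * V1 / V2
C2 = 16 * 41 / 70
C2 = 9.3714 uM

9.3714 uM


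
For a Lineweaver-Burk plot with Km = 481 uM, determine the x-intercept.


x-intercept = -1/Km
= -1/481
= -0.0021 1/uM

-0.0021 1/uM


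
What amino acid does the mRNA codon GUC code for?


Standard genetic code lookup.
Codon GUC -> Val

Val


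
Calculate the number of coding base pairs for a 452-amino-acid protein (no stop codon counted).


Each amino acid = 1 codon = 3 bp
bp = 452 * 3 = 1356 bp

1356 bp


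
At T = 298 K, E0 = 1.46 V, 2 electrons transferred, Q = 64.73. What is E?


E = E0 - (RT/nF) * ln(Q)
E = 1.46 - (8.314 * 298 / (2 * 96485)) * ln(64.73)
E = 1.4065 V

1.4065 V


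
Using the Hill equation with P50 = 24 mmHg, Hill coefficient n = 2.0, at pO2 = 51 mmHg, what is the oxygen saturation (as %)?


Y = pO2^n / (P50^n + pO2^n)
Y = 51^2.0 / (24^2.0 + 51^2.0)
Y = 81.87%

81.87%


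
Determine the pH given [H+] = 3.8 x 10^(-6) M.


pH = -log10([H+])
pH = -log10(3.8 x 10^(-6))
pH = 5.4202

5.4202


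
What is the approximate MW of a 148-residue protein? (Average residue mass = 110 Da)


MW = n_residues * 110 Da
MW = 148 * 110
MW = 16280 Da

16280 Da


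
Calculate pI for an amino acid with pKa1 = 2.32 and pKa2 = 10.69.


pI = (pKa1 + pKa2) / 2
pI = (2.32 + 10.69) / 2
pI = 6.505

6.505


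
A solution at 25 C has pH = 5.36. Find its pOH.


pOH = 14 - pH
pOH = 14 - 5.36
pOH = 8.64

8.64


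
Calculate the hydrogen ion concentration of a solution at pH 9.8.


[H+] = 10^(-pH)
[H+] = 10^(-9.8)
[H+] = 1.585e-10 M

1.585e-10 M


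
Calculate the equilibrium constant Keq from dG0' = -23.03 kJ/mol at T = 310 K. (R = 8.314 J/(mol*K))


Keq = exp(-dG0 * 1000 / (R * T))
Keq = exp(-(-23.03) * 1000 / (8.314 * 310))
Keq = 7597.4598

7597.4598


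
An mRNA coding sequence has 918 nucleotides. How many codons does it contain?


codons = nucleotides / 3
codons = 918 / 3 = 306

306


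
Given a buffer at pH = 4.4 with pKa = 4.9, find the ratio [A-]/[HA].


[A-]/[HA] = 10^(pH - pKa)
= 10^(4.4 - 4.9)
= 0.3162

0.3162


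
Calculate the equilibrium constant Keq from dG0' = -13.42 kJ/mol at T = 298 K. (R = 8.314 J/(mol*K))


Keq = exp(-dG0 * 1000 / (R * T))
Keq = exp(-(-13.42) * 1000 / (8.314 * 298))
Keq = 225.1109

225.1109


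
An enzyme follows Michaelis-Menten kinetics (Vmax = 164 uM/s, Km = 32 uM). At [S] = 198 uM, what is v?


v = Vmax * [S] / (Km + [S])
v = 164 * 198 / (32 + 198)
v = 141.1826 uM/s

141.1826 uM/s


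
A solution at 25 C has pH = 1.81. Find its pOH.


pOH = 14 - pH
pOH = 14 - 1.81
pOH = 12.19

12.19


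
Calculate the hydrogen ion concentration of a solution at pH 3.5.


[H+] = 10^(-pH)
[H+] = 10^(-3.5)
[H+] = 3.162e-04 M

3.162e-04 M


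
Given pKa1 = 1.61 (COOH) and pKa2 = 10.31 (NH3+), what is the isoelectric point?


pI = (pKa1 + pKa2) / 2
pI = (1.61 + 10.31) / 2
pI = 5.96

5.96


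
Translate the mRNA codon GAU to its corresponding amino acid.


Standard genetic code lookup.
Codon GAU -> Asp

Asp


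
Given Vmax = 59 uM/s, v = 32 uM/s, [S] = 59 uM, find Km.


Km = [S] * (Vmax - v) / v
Km = 59 * (59 - 32) / 32
Km = 49.7812 uM

49.7812 uM


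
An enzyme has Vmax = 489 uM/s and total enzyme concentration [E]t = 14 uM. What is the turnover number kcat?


kcat = Vmax / [E]t
kcat = 489 / 14
kcat = 34.9286 s^-1

34.9286 s^-1


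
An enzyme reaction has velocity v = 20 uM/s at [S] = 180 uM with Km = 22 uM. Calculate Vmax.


Vmax = v * (Km + [S]) / [S]
Vmax = 20 * (22 + 180) / 180
Vmax = 22.4444 uM/s

22.4444 uM/s


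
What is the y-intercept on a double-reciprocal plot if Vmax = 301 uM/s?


y-intercept = 1/Vmax
= 1/301
= 0.0033 s/uM

0.0033 s/uM


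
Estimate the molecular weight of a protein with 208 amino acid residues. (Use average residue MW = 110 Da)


MW = n_residues * 110 Da
MW = 208 * 110
MW = 22880 Da

22880 Da


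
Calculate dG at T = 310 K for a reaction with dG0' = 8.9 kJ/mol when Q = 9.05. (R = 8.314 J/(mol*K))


dG = dG0' + RT * ln(Q) / 1000
dG = 8.9 + 8.314 * 310 * ln(9.05) / 1000
dG = 14.5773 kJ/mol

14.5773 kJ/mol


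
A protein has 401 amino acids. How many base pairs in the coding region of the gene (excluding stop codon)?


Each amino acid = 1 codon = 3 bp
bp = 401 * 3 = 1203 bp

1203 bp


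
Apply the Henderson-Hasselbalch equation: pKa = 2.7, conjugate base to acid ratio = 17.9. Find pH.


pH = pKa + log10([A-]/[HA])
pH = 2.7 + log10(17.9)
pH = 3.9529

3.9529


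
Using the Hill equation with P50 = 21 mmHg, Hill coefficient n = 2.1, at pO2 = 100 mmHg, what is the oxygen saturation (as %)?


Y = pO2^n / (P50^n + pO2^n)
Y = 100^2.1 / (21^2.1 + 100^2.1)
Y = 96.36%

96.36%


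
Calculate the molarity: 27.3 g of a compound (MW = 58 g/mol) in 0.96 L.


C = (mass / MW) / volume
C = (27.3 / 58) / 0.96
C = 0.4903 M

0.4903 M


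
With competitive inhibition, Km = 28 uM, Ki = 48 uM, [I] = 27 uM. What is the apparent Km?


Km_app = Km * (1 + [I]/Ki)
Km_app = 28 * (1 + 27/48)
Km_app = 43.75 uM

43.75 uM


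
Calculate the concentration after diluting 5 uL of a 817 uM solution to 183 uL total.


C2 = C1 * V1 / V2
C2 = 817 * 5 / 183
C2 = 22.3224 uM

22.3224 uM


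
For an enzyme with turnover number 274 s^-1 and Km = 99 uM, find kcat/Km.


Catalytic efficiency = kcat / Km
= 274 / 99
= 2.7677 uM^-1*s^-1

2.7677 uM^-1*s^-1


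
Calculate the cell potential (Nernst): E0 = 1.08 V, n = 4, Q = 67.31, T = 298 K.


E = E0 - (RT/nF) * ln(Q)
E = 1.08 - (8.314 * 298 / (4 * 96485)) * ln(67.31)
E = 1.053 V

1.053 V


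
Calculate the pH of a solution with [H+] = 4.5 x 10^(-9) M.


pH = -log10([H+])
pH = -log10(4.5 x 10^(-9))
pH = 8.3468

8.3468


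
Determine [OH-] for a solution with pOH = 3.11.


[OH-] = 10^(-pOH)
[OH-] = 10^(-3.11)
[OH-] = 7.762e-04 M

7.762e-04 M


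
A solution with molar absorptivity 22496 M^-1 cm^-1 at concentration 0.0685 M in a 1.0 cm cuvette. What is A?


A = epsilon * c * l
A = 22496 * 0.0685 * 1.0
A = 1540.976

1540.976


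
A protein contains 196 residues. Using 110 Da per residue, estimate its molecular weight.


MW = n_residues * 110 Da
MW = 196 * 110
MW = 21560 Da

21560 Da


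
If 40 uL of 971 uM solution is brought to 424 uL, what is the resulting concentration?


C2 = C1 * V1 / V2
C2 = 971 * 40 / 424
C2 = 91.6038 uM

91.6038 uM


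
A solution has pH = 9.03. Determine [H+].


[H+] = 10^(-pH)
[H+] = 10^(-9.03)
[H+] = 9.333e-10 M

9.333e-10 M


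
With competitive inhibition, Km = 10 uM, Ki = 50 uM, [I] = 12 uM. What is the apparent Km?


Km_app = Km * (1 + [I]/Ki)
Km_app = 10 * (1 + 12/50)
Km_app = 12.4 uM

12.4 uM


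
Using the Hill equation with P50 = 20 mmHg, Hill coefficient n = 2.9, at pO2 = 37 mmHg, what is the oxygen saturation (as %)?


Y = pO2^n / (P50^n + pO2^n)
Y = 37^2.9 / (20^2.9 + 37^2.9)
Y = 85.62%

85.62%


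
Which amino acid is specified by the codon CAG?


Standard genetic code lookup.
Codon CAG -> Gln

Gln


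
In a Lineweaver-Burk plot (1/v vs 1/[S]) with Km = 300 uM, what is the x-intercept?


x-intercept = -1/Km
= -1/300
= -0.0033 1/uM

-0.0033 1/uM


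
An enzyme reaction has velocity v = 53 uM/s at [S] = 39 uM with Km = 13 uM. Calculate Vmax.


Vmax = v * (Km + [S]) / [S]
Vmax = 53 * (13 + 39) / 39
Vmax = 70.6667 uM/s

70.6667 uM/s


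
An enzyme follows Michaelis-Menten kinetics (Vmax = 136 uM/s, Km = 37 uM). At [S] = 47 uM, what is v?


v = Vmax * [S] / (Km + [S])
v = 136 * 47 / (37 + 47)
v = 76.0952 uM/s

76.0952 uM/s


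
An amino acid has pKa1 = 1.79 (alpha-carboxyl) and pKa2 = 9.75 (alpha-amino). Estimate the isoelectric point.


pI = (pKa1 + pKa2) / 2
pI = (1.79 + 9.75) / 2
pI = 5.77

5.77


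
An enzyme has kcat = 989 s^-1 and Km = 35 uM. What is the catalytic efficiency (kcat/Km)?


Catalytic efficiency = kcat / Km
= 989 / 35
= 28.2571 uM^-1*s^-1

28.2571 uM^-1*s^-1


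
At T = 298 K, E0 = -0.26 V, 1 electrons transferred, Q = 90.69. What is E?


E = E0 - (RT/nF) * ln(Q)
E = -0.26 - (8.314 * 298 / (1 * 96485)) * ln(90.69)
E = -0.3757 V

-0.3757 V


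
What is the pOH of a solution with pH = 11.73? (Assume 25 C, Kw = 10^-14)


pOH = 14 - pH
pOH = 14 - 11.73
pOH = 2.27

2.27


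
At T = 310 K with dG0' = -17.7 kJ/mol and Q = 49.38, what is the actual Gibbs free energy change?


dG = dG0' + RT * ln(Q) / 1000
dG = -17.7 + 8.314 * 310 * ln(49.38) / 1000
dG = -7.6495 kJ/mol

-7.6495 kJ/mol


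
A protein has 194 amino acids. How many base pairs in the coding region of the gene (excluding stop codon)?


Each amino acid = 1 codon = 3 bp
bp = 194 * 3 = 582 bp

582 bp


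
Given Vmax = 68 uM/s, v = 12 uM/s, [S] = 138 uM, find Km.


Km = [S] * (Vmax - v) / v
Km = 138 * (68 - 12) / 12
Km = 644.0 uM

644.0 uM


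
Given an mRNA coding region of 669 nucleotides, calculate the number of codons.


codons = nucleotides / 3
codons = 669 / 3 = 223

223


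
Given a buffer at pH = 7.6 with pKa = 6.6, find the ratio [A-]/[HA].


[A-]/[HA] = 10^(pH - pKa)
= 10^(7.6 - 6.6)
= 10.0

10.0


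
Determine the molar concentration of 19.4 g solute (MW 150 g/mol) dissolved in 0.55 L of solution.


C = (mass / MW) / volume
C = (19.4 / 150) / 0.55
C = 0.2352 M

0.2352 M


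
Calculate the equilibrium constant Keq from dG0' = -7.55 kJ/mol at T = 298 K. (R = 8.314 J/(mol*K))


Keq = exp(-dG0 * 1000 / (R * T))
Keq = exp(-(-7.55) * 1000 / (8.314 * 298))
Keq = 21.0592

21.0592


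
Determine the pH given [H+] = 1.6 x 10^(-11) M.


pH = -log10([H+])
pH = -log10(1.6 x 10^(-11))
pH = 10.7959

10.7959


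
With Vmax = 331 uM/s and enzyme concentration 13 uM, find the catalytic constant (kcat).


kcat = Vmax / [E]t
kcat = 331 / 13
kcat = 25.4615 s^-1

25.4615 s^-1


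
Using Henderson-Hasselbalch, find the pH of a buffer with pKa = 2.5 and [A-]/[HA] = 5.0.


pH = pKa + log10([A-]/[HA])
pH = 2.5 + log10(5.0)
pH = 3.199

3.199


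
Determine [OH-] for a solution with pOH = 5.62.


[OH-] = 10^(-pOH)
[OH-] = 10^(-5.62)
[OH-] = 2.399e-06 M

2.399e-06 M


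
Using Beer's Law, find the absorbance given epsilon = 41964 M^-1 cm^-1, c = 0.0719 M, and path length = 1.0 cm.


A = epsilon * c * l
A = 41964 * 0.0719 * 1.0
A = 3017.2116

3017.2116


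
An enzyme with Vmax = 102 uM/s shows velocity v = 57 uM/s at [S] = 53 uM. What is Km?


Km = [S] * (Vmax - v) / v
Km = 53 * (102 - 57) / 57
Km = 41.8421 uM

41.8421 uM


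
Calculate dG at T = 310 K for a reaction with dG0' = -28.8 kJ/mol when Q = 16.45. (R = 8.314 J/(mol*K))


dG = dG0' + RT * ln(Q) / 1000
dG = -28.8 + 8.314 * 310 * ln(16.45) / 1000
dG = -21.5826 kJ/mol

-21.5826 kJ/mol


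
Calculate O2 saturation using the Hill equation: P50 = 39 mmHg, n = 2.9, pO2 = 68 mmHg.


Y = pO2^n / (P50^n + pO2^n)
Y = 68^2.9 / (39^2.9 + 68^2.9)
Y = 83.37%

83.37%


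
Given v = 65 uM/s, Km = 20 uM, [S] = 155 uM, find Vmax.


Vmax = v * (Km + [S]) / [S]
Vmax = 65 * (20 + 155) / 155
Vmax = 73.3871 uM/s

73.3871 uM/s


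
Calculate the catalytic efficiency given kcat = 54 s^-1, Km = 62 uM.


Catalytic efficiency = kcat / Km
= 54 / 62
= 0.871 uM^-1*s^-1

0.871 uM^-1*s^-1


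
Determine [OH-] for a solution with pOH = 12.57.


[OH-] = 10^(-pOH)
[OH-] = 10^(-12.57)
[OH-] = 2.692e-13 M

2.692e-13 M


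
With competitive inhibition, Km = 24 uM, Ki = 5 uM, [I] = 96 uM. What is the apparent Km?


Km_app = Km * (1 + [I]/Ki)
Km_app = 24 * (1 + 96/5)
Km_app = 484.8 uM

484.8 uM


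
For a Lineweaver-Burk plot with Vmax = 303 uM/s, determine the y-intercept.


y-intercept = 1/Vmax
= 1/303
= 0.0033 s/uM

0.0033 s/uM


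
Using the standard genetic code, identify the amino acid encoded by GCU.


Standard genetic code lookup.
Codon GCU -> Ala

Ala


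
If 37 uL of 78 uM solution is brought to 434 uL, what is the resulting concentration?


C2 = C1 * V1 / V2
C2 = 78 * 37 / 434
C2 = 6.6498 uM

6.6498 uM


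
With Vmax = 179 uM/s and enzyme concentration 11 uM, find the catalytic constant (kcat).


kcat = Vmax / [E]t
kcat = 179 / 11
kcat = 16.2727 s^-1

16.2727 s^-1


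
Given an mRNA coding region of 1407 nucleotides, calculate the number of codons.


codons = nucleotides / 3
codons = 1407 / 3 = 469

469


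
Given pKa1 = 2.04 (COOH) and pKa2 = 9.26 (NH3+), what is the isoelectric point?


pI = (pKa1 + pKa2) / 2
pI = (2.04 + 9.26) / 2
pI = 5.65

5.65


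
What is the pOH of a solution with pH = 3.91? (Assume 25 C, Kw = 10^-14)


pOH = 14 - pH
pOH = 14 - 3.91
pOH = 10.09

10.09


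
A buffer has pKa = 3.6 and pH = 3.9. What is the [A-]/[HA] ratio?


[A-]/[HA] = 10^(pH - pKa)
= 10^(3.9 - 3.6)
= 1.9953

1.9953


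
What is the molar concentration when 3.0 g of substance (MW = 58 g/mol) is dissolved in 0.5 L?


C = (mass / MW) / volume
C = (3.0 / 58) / 0.5
C = 0.1034 M

0.1034 M


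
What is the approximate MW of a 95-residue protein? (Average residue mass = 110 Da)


MW = n_residues * 110 Da
MW = 95 * 110
MW = 10450 Da

10450 Da


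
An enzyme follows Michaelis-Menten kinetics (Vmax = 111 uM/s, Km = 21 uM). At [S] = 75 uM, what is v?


v = Vmax * [S] / (Km + [S])
v = 111 * 75 / (21 + 75)
v = 86.7188 uM/s

86.7188 uM/s


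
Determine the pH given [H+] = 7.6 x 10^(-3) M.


pH = -log10([H+])
pH = -log10(7.6 x 10^(-3))
pH = 2.1192

2.1192


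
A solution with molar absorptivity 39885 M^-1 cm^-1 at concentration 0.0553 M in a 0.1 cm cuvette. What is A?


A = epsilon * c * l
A = 39885 * 0.0553 * 0.1
A = 220.5641

220.5641


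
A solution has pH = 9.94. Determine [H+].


[H+] = 10^(-pH)
[H+] = 10^(-9.94)
[H+] = 1.148e-10 M

1.148e-10 M


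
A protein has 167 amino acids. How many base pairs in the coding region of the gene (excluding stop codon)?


Each amino acid = 1 codon = 3 bp
bp = 167 * 3 = 501 bp

501 bp


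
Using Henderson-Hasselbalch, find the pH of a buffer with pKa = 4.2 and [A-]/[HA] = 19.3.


pH = pKa + log10([A-]/[HA])
pH = 4.2 + log10(19.3)
pH = 5.4856

5.4856


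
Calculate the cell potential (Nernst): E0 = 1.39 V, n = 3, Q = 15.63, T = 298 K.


E = E0 - (RT/nF) * ln(Q)
E = 1.39 - (8.314 * 298 / (3 * 96485)) * ln(15.63)
E = 1.3665 V

1.3665 V


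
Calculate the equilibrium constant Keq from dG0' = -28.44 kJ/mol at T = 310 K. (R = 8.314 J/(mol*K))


Keq = exp(-dG0 * 1000 / (R * T))
Keq = exp(-(-28.44) * 1000 / (8.314 * 310))
Keq = 61984.0644

61984.0644


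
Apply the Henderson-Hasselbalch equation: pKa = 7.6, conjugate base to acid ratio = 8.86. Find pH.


pH = pKa + log10([A-]/[HA])
pH = 7.6 + log10(8.86)
pH = 8.5474

8.5474


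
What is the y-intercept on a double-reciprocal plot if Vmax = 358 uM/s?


y-intercept = 1/Vmax
= 1/358
= 0.0028 s/uM

0.0028 s/uM


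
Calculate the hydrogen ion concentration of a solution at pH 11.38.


[H+] = 10^(-pH)
[H+] = 10^(-11.38)
[H+] = 4.169e-12 M

4.169e-12 M


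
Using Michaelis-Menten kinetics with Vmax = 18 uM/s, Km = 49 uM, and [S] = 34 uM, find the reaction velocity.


v = Vmax * [S] / (Km + [S])
v = 18 * 34 / (49 + 34)
v = 7.3735 uM/s

7.3735 uM/s


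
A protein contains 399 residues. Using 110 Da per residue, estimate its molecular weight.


MW = n_residues * 110 Da
MW = 399 * 110
MW = 43890 Da

43890 Da


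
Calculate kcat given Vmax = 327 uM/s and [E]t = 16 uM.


kcat = Vmax / [E]t
kcat = 327 / 16
kcat = 20.4375 s^-1

20.4375 s^-1


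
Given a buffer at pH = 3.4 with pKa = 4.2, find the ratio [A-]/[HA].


[A-]/[HA] = 10^(pH - pKa)
= 10^(3.4 - 4.2)
= 0.1585

0.1585


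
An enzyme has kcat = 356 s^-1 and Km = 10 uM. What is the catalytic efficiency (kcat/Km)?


Catalytic efficiency = kcat / Km
= 356 / 10
= 35.6 uM^-1*s^-1

35.6 uM^-1*s^-1


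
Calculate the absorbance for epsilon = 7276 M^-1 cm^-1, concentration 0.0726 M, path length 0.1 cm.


A = epsilon * c * l
A = 7276 * 0.0726 * 0.1
A = 52.8238

52.8238


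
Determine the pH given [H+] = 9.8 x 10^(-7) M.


pH = -log10([H+])
pH = -log10(9.8 x 10^(-7))
pH = 6.0088

6.0088


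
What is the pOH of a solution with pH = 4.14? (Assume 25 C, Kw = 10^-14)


pOH = 14 - pH
pOH = 14 - 4.14
pOH = 9.86

9.86


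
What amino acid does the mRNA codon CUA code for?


Standard genetic code lookup.
Codon CUA -> Leu

Leu


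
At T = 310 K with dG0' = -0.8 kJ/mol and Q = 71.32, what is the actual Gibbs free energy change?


dG = dG0' + RT * ln(Q) / 1000
dG = -0.8 + 8.314 * 310 * ln(71.32) / 1000
dG = 10.198 kJ/mol

10.198 kJ/mol


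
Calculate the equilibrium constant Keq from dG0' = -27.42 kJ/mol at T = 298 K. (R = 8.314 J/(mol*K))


Keq = exp(-dG0 * 1000 / (R * T))
Keq = exp(-(-27.42) * 1000 / (8.314 * 298))
Keq = 64041.5163

64041.5163


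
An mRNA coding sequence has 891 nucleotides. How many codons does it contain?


codons = nucleotides / 3
codons = 891 / 3 = 297

297


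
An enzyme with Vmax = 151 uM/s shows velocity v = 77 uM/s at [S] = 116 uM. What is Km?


Km = [S] * (Vmax - v) / v
Km = 116 * (151 - 77) / 77
Km = 111.4805 uM

111.4805 uM


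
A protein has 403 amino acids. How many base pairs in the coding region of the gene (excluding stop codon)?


Each amino acid = 1 codon = 3 bp
bp = 403 * 3 = 1209 bp

1209 bp


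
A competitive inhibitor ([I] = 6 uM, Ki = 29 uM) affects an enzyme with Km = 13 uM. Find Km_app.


Km_app = Km * (1 + [I]/Ki)
Km_app = 13 * (1 + 6/29)
Km_app = 15.6897 uM

15.6897 uM


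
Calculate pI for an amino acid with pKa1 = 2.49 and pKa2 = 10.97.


pI = (pKa1 + pKa2) / 2
pI = (2.49 + 10.97) / 2
pI = 6.73

6.73


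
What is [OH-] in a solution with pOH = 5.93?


[OH-] = 10^(-pOH)
[OH-] = 10^(-5.93)
[OH-] = 1.175e-06 M

1.175e-06 M


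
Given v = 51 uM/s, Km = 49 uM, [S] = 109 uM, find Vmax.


Vmax = v * (Km + [S]) / [S]
Vmax = 51 * (49 + 109) / 109
Vmax = 73.9266 uM/s

73.9266 uM/s


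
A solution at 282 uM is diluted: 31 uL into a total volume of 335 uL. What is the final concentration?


C2 = C1 * V1 / V2
C2 = 282 * 31 / 335
C2 = 26.0955 uM

26.0955 uM
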